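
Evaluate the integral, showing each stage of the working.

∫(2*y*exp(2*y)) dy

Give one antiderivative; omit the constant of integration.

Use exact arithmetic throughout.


Step 1. Integrate ∫(2*y*exp(2*y)) dy by parts with u = y, dv = (2*exp(2*y)) dy, so v = exp(2*y): now y*exp(2*y) + ∫(-exp(2*y)) dy.
Step 2. Evaluate the standard form: now y*exp(2*y) - exp(2*y)/2.
Answer: y*exp(2*y) - exp(2*y)/2.


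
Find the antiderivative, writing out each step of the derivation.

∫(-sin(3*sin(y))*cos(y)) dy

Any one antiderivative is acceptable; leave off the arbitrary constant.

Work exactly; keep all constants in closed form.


Step 1. Substitute u = sin(y), turning ∫(-sin(3*sin(y))*cos(y)) dy into ∫(-sin(3*u)) du: now ∫(-sin(3*u)) du.
Step 2. Evaluate the standard form: now cos(3*u)/3.
Step 3. Substitute back u = sin(y): now cos(3*sin(y))/3.
Answer: cos(3*sin(y))/3.


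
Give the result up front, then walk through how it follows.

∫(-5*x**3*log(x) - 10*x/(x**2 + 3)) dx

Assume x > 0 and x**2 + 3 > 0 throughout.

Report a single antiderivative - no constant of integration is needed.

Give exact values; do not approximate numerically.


The answer is -5*x**4*log(x)/4 + 5*x**4/16 - 5*log(x**2 + 3).
Step 1. Rewrite: now ∫(-10*x/(x**2 + 3)) dx + ∫(-5*x**3*log(x)) dx.
Step 2. Integrate ∫(-5*x**3*log(x)) dx by parts with u = log(x), dv = (-5*x**3) dx, so v = -5*x**4/4 [assuming x > 0]: now -5*x**4*log(x)/4 + ∫(5*x**3/4) dx + ∫(-10*x/(x**2 + 3)) dx.
Step 3. Evaluate the standard form: now -5*x**4*log(x)/4 + 5*x**4/16 + ∫(-10*x/(x**2 + 3)) dx.
Step 4. Substitute u = x**2 + 3, turning ∫(-10*x/(x**2 + 3)) dx into ∫(-5/u) du: now -5*x**4*log(x)/4 + 5*x**4/16 + ∫(-5/u) du.
Step 5. Evaluate the standard form [assuming u > 0]: now -5*x**4*log(x)/4 + 5*x**4/16 - 5*log(u).
Step 6. Substitute back u = x**2 + 3: now -5*x**4*log(x)/4 + 5*x**4/16 - 5*log(x**2 + 3).
Answer: -5*x**4*log(x)/4 + 5*x**4/16 - 5*log(x**2 + 3).


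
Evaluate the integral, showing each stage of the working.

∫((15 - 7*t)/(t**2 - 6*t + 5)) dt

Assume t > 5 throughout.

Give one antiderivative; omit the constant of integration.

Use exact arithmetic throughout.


Step 1. Decompose ∫((15 - 7*t)/(t**2 - 6*t + 5)) dt by partial fractions, (15 - 7*t)/(t**2 - 6*t + 5) = -2/(t - 1) - 5/(t - 5): now ∫(-5/(t - 5)) dt + ∫(-2/(t - 1)) dt.
Step 2. Evaluate the standard form [assuming t > 5]: now -5*log(t - 5) + ∫(-2/(t - 1)) dt.
Step 3. Evaluate the standard form [assuming t > 1]: now -5*log(t - 5) - 2*log(t - 1).
Answer: -5*log(t - 5) - 2*log(t - 1).


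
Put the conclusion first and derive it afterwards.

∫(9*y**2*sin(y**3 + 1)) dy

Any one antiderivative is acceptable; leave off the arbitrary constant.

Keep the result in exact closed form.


The answer is -3*cos(y**3 + 1).
Step 1. Substitute u = y**3 + 1, turning ∫(9*y**2*sin(y**3 + 1)) dy into ∫(3*sin(u)) du: now ∫(3*sin(u)) du.
Step 2. Evaluate the standard form: now -3*cos(u).
Step 3. Substitute back u = y**3 + 1: now -3*cos(y**3 + 1).
Answer: -3*cos(y**3 + 1).


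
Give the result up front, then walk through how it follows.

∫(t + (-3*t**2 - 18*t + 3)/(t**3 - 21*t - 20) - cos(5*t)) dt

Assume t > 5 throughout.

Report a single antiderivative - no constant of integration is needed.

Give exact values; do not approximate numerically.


The answer is t**2/2 - 3*log(t - 5) - log(t + 1) + log(t + 4) - sin(5*t)/5.
Step 1. Rewrite: now ∫(t) dt + ∫((-3*t**2 - 18*t + 3)/(t**3 - 21*t - 20)) dt + ∫(-cos(5*t)) dt.
Step 2. Evaluate the standard form: now t**2/2 + ∫((-3*t**2 - 18*t + 3)/(t**3 - 21*t - 20)) dt + ∫(-cos(5*t)) dt.
Step 3. Evaluate the standard form: now t**2/2 - sin(5*t)/5 + ∫((-3*t**2 - 18*t + 3)/(t**3 - 21*t - 20)) dt.
Step 4. Decompose ∫((-3*t**2 - 18*t + 3)/(t**3 - 21*t - 20)) dt by partial fractions, (-3*t**2 - 18*t + 3)/(t**3 - 21*t - 20) = 1/(t + 4) - 1/(t + 1) - 3/(t - 5): now t**2/2 - sin(5*t)/5 + ∫(-3/(t - 5)) dt + ∫(-1/(t + 1)) dt + ∫(1/(t + 4)) dt.
Step 5. Evaluate the standard form [assuming t > 5]: now t**2/2 - 3*log(t - 5) - sin(5*t)/5 + ∫(-1/(t + 1)) dt + ∫(1/(t + 4)) dt.
Step 6. Evaluate the standard form [assuming t > -1]: now t**2/2 - 3*log(t - 5) - log(t + 1) - sin(5*t)/5 + ∫(1/(t + 4)) dt.
Step 7. Evaluate the standard form [assuming t > -4]: now t**2/2 - 3*log(t - 5) - log(t + 1) + log(t + 4) - sin(5*t)/5.
Answer: t**2/2 - 3*log(t - 5) - log(t + 1) + log(t + 4) - sin(5*t)/5.


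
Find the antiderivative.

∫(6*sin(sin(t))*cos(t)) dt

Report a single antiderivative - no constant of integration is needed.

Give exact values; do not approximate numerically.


Answer: -6*cos(sin(t)).


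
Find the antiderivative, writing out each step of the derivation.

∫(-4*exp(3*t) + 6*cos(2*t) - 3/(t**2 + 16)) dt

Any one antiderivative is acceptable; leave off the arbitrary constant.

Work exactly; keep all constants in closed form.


Step 1. Rewrite: now ∫(-3/(t**2 + 16)) dt + ∫(-4*exp(3*t)) dt + ∫(6*cos(2*t)) dt.
Step 2. Evaluate the standard form: now -4*exp(3*t)/3 + ∫(-3/(t**2 + 16)) dt + ∫(6*cos(2*t)) dt.
Step 3. Evaluate the standard form: now -4*exp(3*t)/3 - 3*atan(t/4)/4 + ∫(6*cos(2*t)) dt.
Step 4. Evaluate the standard form: now -4*exp(3*t)/3 + 3*sin(2*t) - 3*atan(t/4)/4.
Answer: -4*exp(3*t)/3 + 3*sin(2*t) - 3*atan(t/4)/4.


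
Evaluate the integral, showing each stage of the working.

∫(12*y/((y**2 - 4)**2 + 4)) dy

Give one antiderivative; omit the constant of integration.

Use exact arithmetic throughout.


Step 1. Substitute u = y**2 - 4, turning ∫(12*y/((y**2 - 4)**2 + 4)) dy into ∫(6/(u**2 + 4)) du: now ∫(6/(u**2 + 4)) du.
Step 2. Evaluate the standard form: now 3*atan(u/2).
Step 3. Substitute back u = y**2 - 4: now 3*atan(y**2/2 - 2).
Answer: 3*atan(y**2/2 - 2).


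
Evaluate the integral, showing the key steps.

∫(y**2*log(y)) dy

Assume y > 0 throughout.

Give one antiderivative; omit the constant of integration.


Step 1. Integrate ∫(y**2*log(y)) dy by parts with u = log(y), dv = (y**2) dy, so v = y**3/3 [assuming y > 0]: now y**3*log(y)/3 + ∫(-y**2/3) dy.
Step 2. Evaluate the standard form: now y**3*log(y)/3 - y**3/9.
Answer: y**3*log(y)/3 - y**3/9.


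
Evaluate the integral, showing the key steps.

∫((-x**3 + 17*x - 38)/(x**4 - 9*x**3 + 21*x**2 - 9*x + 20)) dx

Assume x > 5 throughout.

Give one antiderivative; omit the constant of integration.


Step 1. Decompose ∫((-x**3 + 17*x - 38)/(x**4 - 9*x**3 + 21*x**2 - 9*x + 20)) dx by partial fractions, (-x**3 + 17*x - 38)/(x**4 - 9*x**3 + 21*x**2 - 9*x + 20) = -2/(x**2 + 1) + 2/(x - 4) - 3/(x - 5): now ∫(-3/(x - 5)) dx + ∫(2/(x - 4)) dx + ∫(-2/(x**2 + 1)) dx.
Step 2. Evaluate the standard form [assuming x > 4]: now 2*log(x - 4) + ∫(-3/(x - 5)) dx + ∫(-2/(x**2 + 1)) dx.
Step 3. Evaluate the standard form [assuming x > 5]: now -3*log(x - 5) + 2*log(x - 4) + ∫(-2/(x**2 + 1)) dx.
Step 4. Evaluate the standard form: now -3*log(x - 5) + 2*log(x - 4) - 2*atan(x).
Answer: -3*log(x - 5) + 2*log(x - 4) - 2*atan(x).


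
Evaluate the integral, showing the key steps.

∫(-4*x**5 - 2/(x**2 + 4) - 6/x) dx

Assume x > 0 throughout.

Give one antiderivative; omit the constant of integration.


Step 1. Rewrite: now ∫(-6/x) dx + ∫(-4*x**5) dx + ∫(-2/(x**2 + 4)) dx.
Step 2. Evaluate the standard form [assuming x > 0]: now -6*log(x) + ∫(-4*x**5) dx + ∫(-2/(x**2 + 4)) dx.
Step 3. Evaluate the standard form: now -2*x**6/3 - 6*log(x) + ∫(-2/(x**2 + 4)) dx.
Step 4. Evaluate the standard form: now -2*x**6/3 - 6*log(x) - atan(x/2).
Answer: -2*x**6/3 - 6*log(x) - atan(x/2).


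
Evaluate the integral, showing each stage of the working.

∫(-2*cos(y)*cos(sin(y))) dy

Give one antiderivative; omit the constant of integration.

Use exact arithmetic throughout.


Step 1. Substitute u = sin(y), turning ∫(-2*cos(y)*cos(sin(y))) dy into ∫(-2*cos(u)) du: now ∫(-2*cos(u)) du.
Step 2. Evaluate the standard form: now -2*sin(u).
Step 3. Substitute back u = sin(y): now -2*sin(sin(y)).
Answer: -2*sin(sin(y)).


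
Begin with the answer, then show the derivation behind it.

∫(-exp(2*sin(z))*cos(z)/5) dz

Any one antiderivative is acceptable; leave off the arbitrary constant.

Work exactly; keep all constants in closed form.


The answer is -exp(2*sin(z))/10.
Step 1. Substitute u = sin(z), turning ∫(-exp(2*sin(z))*cos(z)/5) dz into ∫(-exp(2*u)/5) du: now ∫(-exp(2*u)/5) du.
Step 2. Evaluate the standard form: now -exp(2*u)/10.
Step 3. Substitute back u = sin(z): now -exp(2*sin(z))/10.
Answer: -exp(2*sin(z))/10.


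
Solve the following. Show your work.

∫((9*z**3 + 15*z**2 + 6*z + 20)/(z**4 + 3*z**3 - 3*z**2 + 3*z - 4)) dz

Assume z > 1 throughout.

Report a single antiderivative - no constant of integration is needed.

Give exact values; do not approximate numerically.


Step 1. Decompose ∫((9*z**3 + 15*z**2 + 6*z + 20)/(z**4 + 3*z**3 - 3*z**2 + 3*z - 4)) dz by partial fractions, (9*z**3 + 15*z**2 + 6*z + 20)/(z**4 + 3*z**3 - 3*z**2 + 3*z - 4) = -1/(z**2 + 1) + 4/(z + 4) + 5/(z - 1): now ∫(5/(z - 1)) dz + ∫(4/(z + 4)) dz + ∫(-1/(z**2 + 1)) dz.
Step 2. Evaluate the standard form [assuming z > -4]: now 4*log(z + 4) + ∫(5/(z - 1)) dz + ∫(-1/(z**2 + 1)) dz.
Step 3. Evaluate the standard form [assuming z > 1]: now 5*log(z - 1) + 4*log(z + 4) + ∫(-1/(z**2 + 1)) dz.
Step 4. Evaluate the standard form: now 5*log(z - 1) + 4*log(z + 4) - atan(z).
Answer: 5*log(z - 1) + 4*log(z + 4) - atan(z).


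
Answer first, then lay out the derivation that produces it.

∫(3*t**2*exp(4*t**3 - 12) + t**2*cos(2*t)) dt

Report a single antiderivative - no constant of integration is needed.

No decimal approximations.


The answer is t**2*sin(2*t)/2 + t*cos(2*t)/2 + exp(4*t**3 - 12)/4 - sin(2*t)/4.
Step 1. Rewrite: now ∫(3*t**2*exp(4*t**3 - 12)) dt + ∫(t**2*cos(2*t)) dt.
Step 2. Integrate ∫(t**2*cos(2*t)) dt by parts with u = t**2, dv = (cos(2*t)) dt, so v = sin(2*t)/2: now t**2*sin(2*t)/2 + ∫(-t*sin(2*t)) dt + ∫(3*t**2*exp(4*t**3 - 12)) dt.
Step 3. Integrate ∫(-t*sin(2*t)) dt by parts with u = t, dv = (-sin(2*t)) dt, so v = cos(2*t)/2: now t**2*sin(2*t)/2 + t*cos(2*t)/2 + ∫(3*t**2*exp(4*t**3 - 12)) dt + ∫(-cos(2*t)/2) dt.
Step 4. Evaluate the standard form: now t**2*sin(2*t)/2 + t*cos(2*t)/2 - sin(2*t)/4 + ∫(3*t**2*exp(4*t**3 - 12)) dt.
Step 5. Substitute u = t**3 - 3, turning ∫(3*t**2*exp(4*t**3 - 12)) dt into ∫(exp(4*u)) du: now t**2*sin(2*t)/2 + t*cos(2*t)/2 - sin(2*t)/4 + ∫(exp(4*u)) du.
Step 6. Evaluate the standard form: now t**2*sin(2*t)/2 + t*cos(2*t)/2 + exp(4*u)/4 - sin(2*t)/4.
Step 7. Substitute back u = t**3 - 3: now t**2*sin(2*t)/2 + t*cos(2*t)/2 + exp(4*t**3 - 12)/4 - sin(2*t)/4.
Answer: t**2*sin(2*t)/2 + t*cos(2*t)/2 + exp(4*t**3 - 12)/4 - sin(2*t)/4.


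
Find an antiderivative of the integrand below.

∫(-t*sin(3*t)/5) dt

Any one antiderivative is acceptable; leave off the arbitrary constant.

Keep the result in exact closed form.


Answer: t*cos(3*t)/15 - sin(3*t)/45.


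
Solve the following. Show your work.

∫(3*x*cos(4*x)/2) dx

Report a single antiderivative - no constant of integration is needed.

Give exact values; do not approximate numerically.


Step 1. Integrate ∫(3*x*cos(4*x)/2) dx by parts with u = x, dv = (3*cos(4*x)/2) dx, so v = 3*sin(4*x)/8: now 3*x*sin(4*x)/8 + ∫(-3*sin(4*x)/8) dx.
Step 2. Evaluate the standard form: now 3*x*sin(4*x)/8 + 3*cos(4*x)/32.
Answer: 3*x*sin(4*x)/8 + 3*cos(4*x)/32.


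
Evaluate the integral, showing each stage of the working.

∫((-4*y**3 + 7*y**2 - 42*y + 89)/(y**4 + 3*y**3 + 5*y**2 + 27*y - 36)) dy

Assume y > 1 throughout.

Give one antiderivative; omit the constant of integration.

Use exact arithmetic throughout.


Step 1. Decompose ∫((-4*y**3 + 7*y**2 - 42*y + 89)/(y**4 + 3*y**3 + 5*y**2 + 27*y - 36)) dy by partial fractions, (-4*y**3 + 7*y**2 - 42*y + 89)/(y**4 + 3*y**3 + 5*y**2 + 27*y - 36) = -2/(y**2 + 9) - 5/(y + 4) + 1/(y - 1): now ∫(1/(y - 1)) dy + ∫(-5/(y + 4)) dy + ∫(-2/(y**2 + 9)) dy.
Step 2. Evaluate the standard form [assuming y > 1]: now log(y - 1) + ∫(-5/(y + 4)) dy + ∫(-2/(y**2 + 9)) dy.
Step 3. Evaluate the standard form [assuming y > -4]: now log(y - 1) - 5*log(y + 4) + ∫(-2/(y**2 + 9)) dy.
Step 4. Evaluate the standard form: now log(y - 1) - 5*log(y + 4) - 2*atan(y/3)/3.
Answer: log(y - 1) - 5*log(y + 4) - 2*atan(y/3)/3.


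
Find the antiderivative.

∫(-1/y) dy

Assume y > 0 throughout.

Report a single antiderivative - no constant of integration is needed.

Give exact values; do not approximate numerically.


Answer: -log(y).


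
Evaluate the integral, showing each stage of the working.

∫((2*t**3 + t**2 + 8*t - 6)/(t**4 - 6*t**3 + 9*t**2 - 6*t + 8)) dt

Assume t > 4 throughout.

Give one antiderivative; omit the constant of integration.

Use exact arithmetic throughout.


Step 1. Decompose ∫((2*t**3 + t**2 + 8*t - 6)/(t**4 - 6*t**3 + 9*t**2 - 6*t + 8)) dt by partial fractions, (2*t**3 + t**2 + 8*t - 6)/(t**4 - 6*t**3 + 9*t**2 - 6*t + 8) = -1/(t**2 + 1) - 3/(t - 2) + 5/(t - 4): now ∫(5/(t - 4)) dt + ∫(-3/(t - 2)) dt + ∫(-1/(t**2 + 1)) dt.
Step 2. Evaluate the standard form [assuming t > 2]: now -3*log(t - 2) + ∫(5/(t - 4)) dt + ∫(-1/(t**2 + 1)) dt.
Step 3. Evaluate the standard form [assuming t > 4]: now 5*log(t - 4) - 3*log(t - 2) + ∫(-1/(t**2 + 1)) dt.
Step 4. Evaluate the standard form: now 5*log(t - 4) - 3*log(t - 2) - atan(t).
Answer: 5*log(t - 4) - 3*log(t - 2) - atan(t).


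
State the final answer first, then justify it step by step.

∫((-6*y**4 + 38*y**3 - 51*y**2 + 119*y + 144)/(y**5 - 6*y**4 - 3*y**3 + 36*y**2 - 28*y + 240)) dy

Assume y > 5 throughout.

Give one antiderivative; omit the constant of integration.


The answer is 2*log(y - 5) - 5*log(y - 4) - 3*log(y + 3) + 3*atan(y/2)/2.
Step 1. Decompose ∫((-6*y**4 + 38*y**3 - 51*y**2 + 119*y + 144)/(y**5 - 6*y**4 - 3*y**3 + 36*y**2 - 28*y + 240)) dy by partial fractions, (-6*y**4 + 38*y**3 - 51*y**2 + 119*y + 144)/(y**5 - 6*y**4 - 3*y**3 + 36*y**2 - 28*y + 240) = 3/(y**2 + 4) - 3/(y + 3) - 5/(y - 4) + 2/(y - 5): now ∫(2/(y - 5)) dy + ∫(-5/(y - 4)) dy + ∫(-3/(y + 3)) dy + ∫(3/(y**2 + 4)) dy.
Step 2. Evaluate the standard form [assuming y > 5]: now 2*log(y - 5) + ∫(-5/(y - 4)) dy + ∫(-3/(y + 3)) dy + ∫(3/(y**2 + 4)) dy.
Step 3. Evaluate the standard form [assuming y > 4]: now 2*log(y - 5) - 5*log(y - 4) + ∫(-3/(y + 3)) dy + ∫(3/(y**2 + 4)) dy.
Step 4. Evaluate the standard form [assuming y > -3]: now 2*log(y - 5) - 5*log(y - 4) - 3*log(y + 3) + ∫(3/(y**2 + 4)) dy.
Step 5. Evaluate the standard form: now 2*log(y - 5) - 5*log(y - 4) - 3*log(y + 3) + 3*atan(y/2)/2.
Answer: 2*log(y - 5) - 5*log(y - 4) - 3*log(y + 3) + 3*atan(y/2)/2.


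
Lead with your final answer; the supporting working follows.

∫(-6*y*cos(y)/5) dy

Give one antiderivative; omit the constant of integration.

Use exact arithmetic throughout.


The answer is -6*y*sin(y)/5 - 6*cos(y)/5.
Step 1. Integrate ∫(-6*y*cos(y)/5) dy by parts with u = y, dv = (-6*cos(y)/5) dy, so v = -6*sin(y)/5: now -6*y*sin(y)/5 + ∫(6*sin(y)/5) dy.
Step 2. Evaluate the standard form: now -6*y*sin(y)/5 - 6*cos(y)/5.
Answer: -6*y*sin(y)/5 - 6*cos(y)/5.


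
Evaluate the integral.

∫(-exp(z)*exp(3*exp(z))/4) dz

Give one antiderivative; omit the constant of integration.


Answer: -exp(3*exp(z))/12.


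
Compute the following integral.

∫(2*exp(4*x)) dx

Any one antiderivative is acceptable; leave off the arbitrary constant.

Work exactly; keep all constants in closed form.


Answer: exp(4*x)/2.


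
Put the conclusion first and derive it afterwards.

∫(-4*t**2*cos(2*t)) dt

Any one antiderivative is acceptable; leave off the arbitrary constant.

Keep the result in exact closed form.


The answer is -2*t**2*sin(2*t) - 2*t*cos(2*t) + sin(2*t).
Step 1. Integrate ∫(-4*t**2*cos(2*t)) dt by parts with u = t**2, dv = (-4*cos(2*t)) dt, so v = -2*sin(2*t): now -2*t**2*sin(2*t) + ∫(4*t*sin(2*t)) dt.
Step 2. Integrate ∫(4*t*sin(2*t)) dt by parts with u = t, dv = (4*sin(2*t)) dt, so v = -2*cos(2*t): now -2*t**2*sin(2*t) - 2*t*cos(2*t) + ∫(2*cos(2*t)) dt.
Step 3. Evaluate the standard form: now -2*t**2*sin(2*t) - 2*t*cos(2*t) + sin(2*t).
Answer: -2*t**2*sin(2*t) - 2*t*cos(2*t) + sin(2*t).


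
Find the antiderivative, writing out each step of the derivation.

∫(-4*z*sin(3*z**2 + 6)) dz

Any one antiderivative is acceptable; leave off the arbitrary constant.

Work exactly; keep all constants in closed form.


Step 1. Substitute u = z**2 + 2, turning ∫(-4*z*sin(3*z**2 + 6)) dz into ∫(-2*sin(3*u)) du: now ∫(-2*sin(3*u)) du.
Step 2. Evaluate the standard form: now 2*cos(3*u)/3.
Step 3. Substitute back u = z**2 + 2: now 2*cos(3*z**2 + 6)/3.
Answer: 2*cos(3*z**2 + 6)/3.


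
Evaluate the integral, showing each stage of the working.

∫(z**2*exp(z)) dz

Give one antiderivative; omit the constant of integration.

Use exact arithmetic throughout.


Step 1. Integrate ∫(z**2*exp(z)) dz by parts with u = z**2, dv = (exp(z)) dz, so v = exp(z): now z**2*exp(z) + ∫(-2*z*exp(z)) dz.
Step 2. Integrate ∫(-2*z*exp(z)) dz by parts with u = z, dv = (-2*exp(z)) dz, so v = -2*exp(z): now z**2*exp(z) - 2*z*exp(z) + ∫(2*exp(z)) dz.
Step 3. Evaluate the standard form: now z**2*exp(z) - 2*z*exp(z) + 2*exp(z).
Answer: z**2*exp(z) - 2*z*exp(z) + 2*exp(z).


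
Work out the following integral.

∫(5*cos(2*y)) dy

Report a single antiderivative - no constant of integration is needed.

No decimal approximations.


Answer: 5*sin(2*y)/2.


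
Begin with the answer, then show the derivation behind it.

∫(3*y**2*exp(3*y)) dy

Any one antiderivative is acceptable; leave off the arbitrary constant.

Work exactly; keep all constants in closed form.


The answer is y**2*exp(3*y) - 2*y*exp(3*y)/3 + 2*exp(3*y)/9.
Step 1. Integrate ∫(3*y**2*exp(3*y)) dy by parts with u = y**2, dv = (3*exp(3*y)) dy, so v = exp(3*y): now y**2*exp(3*y) + ∫(-2*y*exp(3*y)) dy.
Step 2. Integrate ∫(-2*y*exp(3*y)) dy by parts with u = y, dv = (-2*exp(3*y)) dy, so v = -2*exp(3*y)/3: now y**2*exp(3*y) - 2*y*exp(3*y)/3 + ∫(2*exp(3*y)/3) dy.
Step 3. Evaluate the standard form: now y**2*exp(3*y) - 2*y*exp(3*y)/3 + 2*exp(3*y)/9.
Answer: y**2*exp(3*y) - 2*y*exp(3*y)/3 + 2*exp(3*y)/9.


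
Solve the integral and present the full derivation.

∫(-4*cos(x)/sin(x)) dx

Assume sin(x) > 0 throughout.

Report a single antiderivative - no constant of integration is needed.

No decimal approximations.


Step 1. Substitute u = sin(x), turning ∫(-4*cos(x)/sin(x)) dx into ∫(-4/u) du: now ∫(-4/u) du.
Step 2. Evaluate the standard form [assuming u > 0]: now -4*log(u).
Step 3. Substitute back u = sin(x): now -4*log(sin(x)).
Answer: -4*log(sin(x)).


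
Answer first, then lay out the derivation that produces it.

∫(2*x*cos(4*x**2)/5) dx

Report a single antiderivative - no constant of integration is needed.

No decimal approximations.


The answer is sin(4*x**2)/20.
Step 1. Substitute u = x**2, turning ∫(2*x*cos(4*x**2)/5) dx into ∫(cos(4*u)/5) du: now ∫(cos(4*u)/5) du.
Step 2. Evaluate the standard form: now sin(4*u)/20.
Step 3. Substitute back u = x**2: now sin(4*x**2)/20.
Answer: sin(4*x**2)/20.


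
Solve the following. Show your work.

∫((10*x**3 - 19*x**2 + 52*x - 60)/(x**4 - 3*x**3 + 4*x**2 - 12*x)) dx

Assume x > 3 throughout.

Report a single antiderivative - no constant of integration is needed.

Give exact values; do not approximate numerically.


Step 1. Decompose ∫((10*x**3 - 19*x**2 + 52*x - 60)/(x**4 - 3*x**3 + 4*x**2 - 12*x)) dx by partial fractions, (10*x**3 - 19*x**2 + 52*x - 60)/(x**4 - 3*x**3 + 4*x**2 - 12*x) = -4/(x**2 + 4) + 5/(x - 3) + 5/x: now ∫(5/x) dx + ∫(5/(x - 3)) dx + ∫(-4/(x**2 + 4)) dx.
Step 2. Evaluate the standard form [assuming x > 0]: now 5*log(x) + ∫(5/(x - 3)) dx + ∫(-4/(x**2 + 4)) dx.
Step 3. Evaluate the standard form [assuming x > 3]: now 5*log(x) + 5*log(x - 3) + ∫(-4/(x**2 + 4)) dx.
Step 4. Evaluate the standard form: now 5*log(x) + 5*log(x - 3) - 2*atan(x/2).
Answer: 5*log(x) + 5*log(x - 3) - 2*atan(x/2).


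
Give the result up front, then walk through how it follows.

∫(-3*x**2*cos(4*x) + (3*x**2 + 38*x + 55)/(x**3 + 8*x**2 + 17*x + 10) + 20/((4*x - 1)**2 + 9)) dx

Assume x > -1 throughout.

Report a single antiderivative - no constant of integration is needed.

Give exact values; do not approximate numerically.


The answer is -3*x**2*sin(4*x)/4 - 3*x*cos(4*x)/8 + 5*log(x + 1) + 3*log(x + 2) - 5*log(x + 5) + 3*sin(4*x)/32 + 5*atan(4*x/3 - 1/3)/3.
Step 1. Rewrite: now ∫(-3*x**2*cos(4*x)) dx + ∫((3*x**2 + 38*x + 55)/(x**3 + 8*x**2 + 17*x + 10)) dx + ∫(20/((4*x - 1)**2 + 9)) dx.
Step 2. Decompose ∫((3*x**2 + 38*x + 55)/(x**3 + 8*x**2 + 17*x + 10)) dx by partial fractions, (3*x**2 + 38*x + 55)/(x**3 + 8*x**2 + 17*x + 10) = -5/(x + 5) + 3/(x + 2) + 5/(x + 1): now ∫(-3*x**2*cos(4*x)) dx + ∫(5/(x + 1)) dx + ∫(3/(x + 2)) dx + ∫(-5/(x + 5)) dx + ∫(20/((4*x - 1)**2 + 9)) dx.
Step 3. Evaluate the standard form [assuming x > -5]: now -5*log(x + 5) + ∫(-3*x**2*cos(4*x)) dx + ∫(5/(x + 1)) dx + ∫(3/(x + 2)) dx + ∫(20/((4*x - 1)**2 + 9)) dx.
Step 4. Evaluate the standard form [assuming x > -2]: now 3*log(x + 2) - 5*log(x + 5) + ∫(-3*x**2*cos(4*x)) dx + ∫(5/(x + 1)) dx + ∫(20/((4*x - 1)**2 + 9)) dx.
Step 5. Evaluate the standard form [assuming x > -1]: now 5*log(x + 1) + 3*log(x + 2) - 5*log(x + 5) + ∫(-3*x**2*cos(4*x)) dx + ∫(20/((4*x - 1)**2 + 9)) dx.
Step 6. Substitute u = 4*x - 1, turning ∫(20/((4*x - 1)**2 + 9)) dx into ∫(5/(u**2 + 9)) du: now 5*log(x + 1) + 3*log(x + 2) - 5*log(x + 5) + ∫(-3*x**2*cos(4*x)) dx + ∫(5/(u**2 + 9)) du.
Step 7. Evaluate the standard form: now 5*log(x + 1) + 3*log(x + 2) - 5*log(x + 5) + 5*atan(u/3)/3 + ∫(-3*x**2*cos(4*x)) dx.
Step 8. Substitute back u = 4*x - 1: now 5*log(x + 1) + 3*log(x + 2) - 5*log(x + 5) + 5*atan(4*x/3 - 1/3)/3 + ∫(-3*x**2*cos(4*x)) dx.
Step 9. Integrate ∫(-3*x**2*cos(4*x)) dx by parts with u = x**2, dv = (-3*cos(4*x)) dx, so v = -3*sin(4*x)/4: now -3*x**2*sin(4*x)/4 + 5*log(x + 1) + 3*log(x + 2) - 5*log(x + 5) + 5*atan(4*x/3 - 1/3)/3 + ∫(3*x*sin(4*x)/2) dx.
Step 10. Integrate ∫(3*x*sin(4*x)/2) dx by parts with u = x, dv = (3*sin(4*x)/2) dx, so v = -3*cos(4*x)/8: now -3*x**2*sin(4*x)/4 - 3*x*cos(4*x)/8 + 5*log(x + 1) + 3*log(x + 2) - 5*log(x + 5) + 5*atan(4*x/3 - 1/3)/3 + ∫(3*cos(4*x)/8) dx.
Step 11. Evaluate the standard form: now -3*x**2*sin(4*x)/4 - 3*x*cos(4*x)/8 + 5*log(x + 1) + 3*log(x + 2) - 5*log(x + 5) + 3*sin(4*x)/32 + 5*atan(4*x/3 - 1/3)/3.
Answer: -3*x**2*sin(4*x)/4 - 3*x*cos(4*x)/8 + 5*log(x + 1) + 3*log(x + 2) - 5*log(x + 5) + 3*sin(4*x)/32 + 5*atan(4*x/3 - 1/3)/3.


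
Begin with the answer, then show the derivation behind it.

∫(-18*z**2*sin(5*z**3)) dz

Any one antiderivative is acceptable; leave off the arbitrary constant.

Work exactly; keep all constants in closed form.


The answer is 6*cos(5*z**3)/5.
Step 1. Substitute u = z**3, turning ∫(-18*z**2*sin(5*z**3)) dz into ∫(-6*sin(5*u)) du: now ∫(-6*sin(5*u)) du.
Step 2. Evaluate the standard form: now 6*cos(5*u)/5.
Step 3. Substitute back u = z**3: now 6*cos(5*z**3)/5.
Answer: 6*cos(5*z**3)/5.


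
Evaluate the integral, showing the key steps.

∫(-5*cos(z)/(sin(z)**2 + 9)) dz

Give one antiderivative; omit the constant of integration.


Step 1. Substitute u = sin(z), turning ∫(-5*cos(z)/(sin(z)**2 + 9)) dz into ∫(-5/(u**2 + 9)) du: now ∫(-5/(u**2 + 9)) du.
Step 2. Evaluate the standard form: now -5*atan(u/3)/3.
Step 3. Substitute back u = sin(z): now -5*atan(sin(z)/3)/3.
Answer: -5*atan(sin(z)/3)/3.


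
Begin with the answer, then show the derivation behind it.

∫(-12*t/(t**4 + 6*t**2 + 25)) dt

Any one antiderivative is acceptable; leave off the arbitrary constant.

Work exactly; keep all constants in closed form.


The answer is -3*atan(t**2/4 + 3/4)/2.
Step 1. Substitute u = t**2 + 3, turning ∫(-12*t/(t**4 + 6*t**2 + 25)) dt into ∫(-6/(u**2 + 16)) du: now ∫(-6/(u**2 + 16)) du.
Step 2. Evaluate the standard form: now -3*atan(u/4)/2.
Step 3. Substitute back u = t**2 + 3: now -3*atan(t**2/4 + 3/4)/2.
Answer: -3*atan(t**2/4 + 3/4)/2.


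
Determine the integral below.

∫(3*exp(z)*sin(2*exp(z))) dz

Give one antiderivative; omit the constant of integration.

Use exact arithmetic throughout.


Answer: -3*cos(2*exp(z))/2.


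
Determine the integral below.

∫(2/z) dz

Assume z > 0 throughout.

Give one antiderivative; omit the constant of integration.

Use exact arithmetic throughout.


Answer: 2*log(z).


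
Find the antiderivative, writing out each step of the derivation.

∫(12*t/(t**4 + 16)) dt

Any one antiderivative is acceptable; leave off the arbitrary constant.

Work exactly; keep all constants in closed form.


Step 1. Substitute u = t**2, turning ∫(12*t/(t**4 + 16)) dt into ∫(6/(u**2 + 16)) du: now ∫(6/(u**2 + 16)) du.
Step 2. Evaluate the standard form: now 3*atan(u/4)/2.
Step 3. Substitute back u = t**2: now 3*atan(t**2/4)/2.
Answer: 3*atan(t**2/4)/2.


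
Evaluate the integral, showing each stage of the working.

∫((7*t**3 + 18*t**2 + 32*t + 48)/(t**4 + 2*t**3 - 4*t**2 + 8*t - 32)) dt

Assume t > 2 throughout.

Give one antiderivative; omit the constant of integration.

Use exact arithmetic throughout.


Step 1. Decompose ∫((7*t**3 + 18*t**2 + 32*t + 48)/(t**4 + 2*t**3 - 4*t**2 + 8*t - 32)) dt by partial fractions, (7*t**3 + 18*t**2 + 32*t + 48)/(t**4 + 2*t**3 - 4*t**2 + 8*t - 32) = 2/(t**2 + 4) + 2/(t + 4) + 5/(t - 2): now ∫(5/(t - 2)) dt + ∫(2/(t + 4)) dt + ∫(2/(t**2 + 4)) dt.
Step 2. Evaluate the standard form [assuming t > -4]: now 2*log(t + 4) + ∫(5/(t - 2)) dt + ∫(2/(t**2 + 4)) dt.
Step 3. Evaluate the standard form [assuming t > 2]: now 5*log(t - 2) + 2*log(t + 4) + ∫(2/(t**2 + 4)) dt.
Step 4. Evaluate the standard form: now 5*log(t - 2) + 2*log(t + 4) + atan(t/2).
Answer: 5*log(t - 2) + 2*log(t + 4) + atan(t/2).


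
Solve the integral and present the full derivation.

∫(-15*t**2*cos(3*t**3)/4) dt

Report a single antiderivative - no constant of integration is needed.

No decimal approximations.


Step 1. Substitute u = t**3, turning ∫(-15*t**2*cos(3*t**3)/4) dt into ∫(-5*cos(3*u)/4) du: now ∫(-5*cos(3*u)/4) du.
Step 2. Evaluate the standard form: now -5*sin(3*u)/12.
Step 3. Substitute back u = t**3: now -5*sin(3*t**3)/12.
Answer: -5*sin(3*t**3)/12.


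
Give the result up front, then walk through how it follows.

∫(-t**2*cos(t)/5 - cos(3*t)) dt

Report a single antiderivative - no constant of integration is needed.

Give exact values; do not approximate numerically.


The answer is -t**2*sin(t)/5 - 2*t*cos(t)/5 + 2*sin(t)/5 - sin(3*t)/3.
Step 1. Rewrite: now ∫(-t**2*cos(t)/5) dt + ∫(-cos(3*t)) dt.
Step 2. Integrate ∫(-t**2*cos(t)/5) dt by parts with u = t**2, dv = (-cos(t)/5) dt, so v = -sin(t)/5: now -t**2*sin(t)/5 + ∫(2*t*sin(t)/5) dt + ∫(-cos(3*t)) dt.
Step 3. Integrate ∫(2*t*sin(t)/5) dt by parts with u = t, dv = (2*sin(t)/5) dt, so v = -2*cos(t)/5: now -t**2*sin(t)/5 - 2*t*cos(t)/5 + ∫(2*cos(t)/5) dt + ∫(-cos(3*t)) dt.
Step 4. Evaluate the standard form: now -t**2*sin(t)/5 - 2*t*cos(t)/5 + 2*sin(t)/5 + ∫(-cos(3*t)) dt.
Step 5. Evaluate the standard form: now -t**2*sin(t)/5 - 2*t*cos(t)/5 + 2*sin(t)/5 - sin(3*t)/3.
Answer: -t**2*sin(t)/5 - 2*t*cos(t)/5 + 2*sin(t)/5 - sin(3*t)/3.


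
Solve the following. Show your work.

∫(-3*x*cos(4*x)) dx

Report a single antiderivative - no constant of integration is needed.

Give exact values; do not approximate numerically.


Step 1. Integrate ∫(-3*x*cos(4*x)) dx by parts with u = x, dv = (-3*cos(4*x)) dx, so v = -3*sin(4*x)/4: now -3*x*sin(4*x)/4 + ∫(3*sin(4*x)/4) dx.
Step 2. Evaluate the standard form: now -3*x*sin(4*x)/4 - 3*cos(4*x)/16.
Answer: -3*x*sin(4*x)/4 - 3*cos(4*x)/16.


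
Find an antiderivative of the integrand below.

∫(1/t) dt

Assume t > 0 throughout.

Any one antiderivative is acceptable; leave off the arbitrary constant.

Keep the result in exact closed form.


Answer: log(t).


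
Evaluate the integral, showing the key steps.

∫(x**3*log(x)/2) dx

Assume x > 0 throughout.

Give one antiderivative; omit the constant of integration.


Step 1. Integrate ∫(x**3*log(x)/2) dx by parts with u = log(x), dv = (x**3/2) dx, so v = x**4/8 [assuming x > 0]: now x**4*log(x)/8 + ∫(-x**3/8) dx.
Step 2. Evaluate the standard form: now x**4*log(x)/8 - x**4/32.
Answer: x**4*log(x)/8 - x**4/32.


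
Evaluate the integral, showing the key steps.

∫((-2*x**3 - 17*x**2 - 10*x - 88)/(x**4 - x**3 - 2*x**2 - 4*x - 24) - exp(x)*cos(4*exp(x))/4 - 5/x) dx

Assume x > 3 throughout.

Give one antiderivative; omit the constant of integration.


Step 1. Rewrite: now ∫(-5/x) dx + ∫((-2*x**3 - 17*x**2 - 10*x - 88)/(x**4 - x**3 - 2*x**2 - 4*x - 24)) dx + ∫(-exp(x)*cos(4*exp(x))/4) dx.
Step 2. Evaluate the standard form [assuming x > 0]: now -5*log(x) + ∫((-2*x**3 - 17*x**2 - 10*x - 88)/(x**4 - x**3 - 2*x**2 - 4*x - 24)) dx + ∫(-exp(x)*cos(4*exp(x))/4) dx.
Step 3. Substitute u = exp(x), turning ∫(-exp(x)*cos(4*exp(x))/4) dx into ∫(-cos(4*u)/4) du: now -5*log(x) + ∫((-2*x**3 - 17*x**2 - 10*x - 88)/(x**4 - x**3 - 2*x**2 - 4*x - 24)) dx + ∫(-cos(4*u)/4) du.
Step 4. Evaluate the standard form: now -5*log(x) - sin(4*u)/16 + ∫((-2*x**3 - 17*x**2 - 10*x - 88)/(x**4 - x**3 - 2*x**2 - 4*x - 24)) dx.
Step 5. Substitute back u = exp(x): now -5*log(x) - sin(4*exp(x))/16 + ∫((-2*x**3 - 17*x**2 - 10*x - 88)/(x**4 - x**3 - 2*x**2 - 4*x - 24)) dx.
Step 6. Decompose ∫((-2*x**3 - 17*x**2 - 10*x - 88)/(x**4 - x**3 - 2*x**2 - 4*x - 24)) dx by partial fractions, (-2*x**3 - 17*x**2 - 10*x - 88)/(x**4 - x**3 - 2*x**2 - 4*x - 24) = 2/(x**2 + 4) + 3/(x + 2) - 5/(x - 3): now -5*log(x) - sin(4*exp(x))/16 + ∫(-5/(x - 3)) dx + ∫(3/(x + 2)) dx + ∫(2/(x**2 + 4)) dx.
Step 7. Evaluate the standard form [assuming x > -2]: now -5*log(x) + 3*log(x + 2) - sin(4*exp(x))/16 + ∫(-5/(x - 3)) dx + ∫(2/(x**2 + 4)) dx.
Step 8. Evaluate the standard form [assuming x > 3]: now -5*log(x) - 5*log(x - 3) + 3*log(x + 2) - sin(4*exp(x))/16 + ∫(2/(x**2 + 4)) dx.
Step 9. Evaluate the standard form: now -5*log(x) - 5*log(x - 3) + 3*log(x + 2) - sin(4*exp(x))/16 + atan(x/2).
Answer: -5*log(x) - 5*log(x - 3) + 3*log(x + 2) - sin(4*exp(x))/16 + atan(x/2).


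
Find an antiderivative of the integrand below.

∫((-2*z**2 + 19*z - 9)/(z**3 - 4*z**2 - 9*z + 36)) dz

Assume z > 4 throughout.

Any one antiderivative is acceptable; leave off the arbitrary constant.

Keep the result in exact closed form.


Answer: 5*log(z - 4) - 5*log(z - 3) - 2*log(z + 3).


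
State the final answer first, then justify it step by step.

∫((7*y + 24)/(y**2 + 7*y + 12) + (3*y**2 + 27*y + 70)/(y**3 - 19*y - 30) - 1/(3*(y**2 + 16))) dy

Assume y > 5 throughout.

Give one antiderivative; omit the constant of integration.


The answer is 5*log(y - 5) - 4*log(y + 2) + 5*log(y + 3) + 4*log(y + 4) - atan(y/4)/12.
Step 1. Rewrite: now ∫((7*y + 24)/(y**2 + 7*y + 12)) dy + ∫((3*y**2 + 27*y + 70)/(y**3 - 19*y - 30)) dy + ∫(-1/(3*(y**2 + 16))) dy.
Step 2. Evaluate the standard form: now -atan(y/4)/12 + ∫((7*y + 24)/(y**2 + 7*y + 12)) dy + ∫((3*y**2 + 27*y + 70)/(y**3 - 19*y - 30)) dy.
Step 3. Decompose ∫((3*y**2 + 27*y + 70)/(y**3 - 19*y - 30)) dy by partial fractions, (3*y**2 + 27*y + 70)/(y**3 - 19*y - 30) = 2/(y + 3) - 4/(y + 2) + 5/(y - 5): now -atan(y/4)/12 + ∫((7*y + 24)/(y**2 + 7*y + 12)) dy + ∫(5/(y - 5)) dy + ∫(-4/(y + 2)) dy + ∫(2/(y + 3)) dy.
Step 4. Evaluate the standard form [assuming y > 5]: now 5*log(y - 5) - atan(y/4)/12 + ∫((7*y + 24)/(y**2 + 7*y + 12)) dy + ∫(-4/(y + 2)) dy + ∫(2/(y + 3)) dy.
Step 5. Evaluate the standard form [assuming y > -3]: now 5*log(y - 5) + 2*log(y + 3) - atan(y/4)/12 + ∫((7*y + 24)/(y**2 + 7*y + 12)) dy + ∫(-4/(y + 2)) dy.
Step 6. Evaluate the standard form [assuming y > -2]: now 5*log(y - 5) - 4*log(y + 2) + 2*log(y + 3) - atan(y/4)/12 + ∫((7*y + 24)/(y**2 + 7*y + 12)) dy.
Step 7. Decompose ∫((7*y + 24)/(y**2 + 7*y + 12)) dy by partial fractions, (7*y + 24)/(y**2 + 7*y + 12) = 4/(y + 4) + 3/(y + 3): now 5*log(y - 5) - 4*log(y + 2) + 2*log(y + 3) - atan(y/4)/12 + ∫(3/(y + 3)) dy + ∫(4/(y + 4)) dy.
Step 8. Evaluate the standard form [assuming y > -3]: now 5*log(y - 5) - 4*log(y + 2) + 5*log(y + 3) - atan(y/4)/12 + ∫(4/(y + 4)) dy.
Step 9. Evaluate the standard form [assuming y > -4]: now 5*log(y - 5) - 4*log(y + 2) + 5*log(y + 3) + 4*log(y + 4) - atan(y/4)/12.
Answer: 5*log(y - 5) - 4*log(y + 2) + 5*log(y + 3) + 4*log(y + 4) - atan(y/4)/12.


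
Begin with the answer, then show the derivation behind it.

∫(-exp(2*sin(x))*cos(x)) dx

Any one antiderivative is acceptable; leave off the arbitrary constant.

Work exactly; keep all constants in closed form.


The answer is -exp(2*sin(x))/2.
Step 1. Substitute u = sin(x), turning ∫(-exp(2*sin(x))*cos(x)) dx into ∫(-exp(2*u)) du: now ∫(-exp(2*u)) du.
Step 2. Evaluate the standard form: now -exp(2*u)/2.
Step 3. Substitute back u = sin(x): now -exp(2*sin(x))/2.
Answer: -exp(2*sin(x))/2.


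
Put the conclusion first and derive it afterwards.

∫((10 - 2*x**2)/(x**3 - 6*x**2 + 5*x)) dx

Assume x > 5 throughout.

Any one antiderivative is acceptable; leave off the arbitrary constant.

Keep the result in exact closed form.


The answer is 2*log(x) - 2*log(x - 5) - 2*log(x - 1).
Step 1. Decompose ∫((10 - 2*x**2)/(x**3 - 6*x**2 + 5*x)) dx by partial fractions, (10 - 2*x**2)/(x**3 - 6*x**2 + 5*x) = -2/(x - 1) - 2/(x - 5) + 2/x: now ∫(2/x) dx + ∫(-2/(x - 5)) dx + ∫(-2/(x - 1)) dx.
Step 2. Evaluate the standard form [assuming x > 0]: now 2*log(x) + ∫(-2/(x - 5)) dx + ∫(-2/(x - 1)) dx.
Step 3. Evaluate the standard form [assuming x > 1]: now 2*log(x) - 2*log(x - 1) + ∫(-2/(x - 5)) dx.
Step 4. Evaluate the standard form [assuming x > 5]: now 2*log(x) - 2*log(x - 5) - 2*log(x - 1).
Answer: 2*log(x) - 2*log(x - 5) - 2*log(x - 1).


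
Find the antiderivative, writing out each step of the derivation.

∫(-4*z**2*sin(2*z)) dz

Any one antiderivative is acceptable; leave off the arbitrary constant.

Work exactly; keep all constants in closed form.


Step 1. Integrate ∫(-4*z**2*sin(2*z)) dz by parts with u = z**2, dv = (-4*sin(2*z)) dz, so v = 2*cos(2*z): now 2*z**2*cos(2*z) + ∫(-4*z*cos(2*z)) dz.
Step 2. Integrate ∫(-4*z*cos(2*z)) dz by parts with u = z, dv = (-4*cos(2*z)) dz, so v = -2*sin(2*z): now 2*z**2*cos(2*z) - 2*z*sin(2*z) + ∫(2*sin(2*z)) dz.
Step 3. Evaluate the standard form: now 2*z**2*cos(2*z) - 2*z*sin(2*z) - cos(2*z).
Answer: 2*z**2*cos(2*z) - 2*z*sin(2*z) - cos(2*z).


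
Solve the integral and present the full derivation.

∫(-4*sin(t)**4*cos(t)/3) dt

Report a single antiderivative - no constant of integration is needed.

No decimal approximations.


Step 1. Substitute u = sin(t), turning ∫(-4*sin(t)**4*cos(t)/3) dt into ∫(-4*u**4/3) du: now ∫(-4*u**4/3) du.
Step 2. Evaluate the standard form: now -4*u**5/15.
Step 3. Substitute back u = sin(t): now -4*sin(t)**5/15.
Answer: -4*sin(t)**5/15.


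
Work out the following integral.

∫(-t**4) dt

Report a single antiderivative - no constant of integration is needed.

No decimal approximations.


Answer: -t**5/5.


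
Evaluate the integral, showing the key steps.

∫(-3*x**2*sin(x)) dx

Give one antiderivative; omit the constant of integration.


Step 1. Integrate ∫(-3*x**2*sin(x)) dx by parts with u = x**2, dv = (-3*sin(x)) dx, so v = 3*cos(x): now 3*x**2*cos(x) + ∫(-6*x*cos(x)) dx.
Step 2. Integrate ∫(-6*x*cos(x)) dx by parts with u = x, dv = (-6*cos(x)) dx, so v = -6*sin(x): now 3*x**2*cos(x) - 6*x*sin(x) + ∫(6*sin(x)) dx.
Step 3. Evaluate the standard form: now 3*x**2*cos(x) - 6*x*sin(x) - 6*cos(x).
Answer: 3*x**2*cos(x) - 6*x*sin(x) - 6*cos(x).


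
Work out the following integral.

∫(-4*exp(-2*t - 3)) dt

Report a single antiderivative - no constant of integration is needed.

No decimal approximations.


Answer: 2*exp(-2*t - 3).


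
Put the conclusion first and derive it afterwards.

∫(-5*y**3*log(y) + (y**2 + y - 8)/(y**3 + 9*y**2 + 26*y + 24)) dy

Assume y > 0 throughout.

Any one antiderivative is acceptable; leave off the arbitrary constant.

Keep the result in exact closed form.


The answer is -5*y**4*log(y)/4 + 5*y**4/16 - 3*log(y + 2) + 2*log(y + 3) + 2*log(y + 4).
Step 1. Rewrite: now ∫(-5*y**3*log(y)) dy + ∫((y**2 + y - 8)/(y**3 + 9*y**2 + 26*y + 24)) dy.
Step 2. Decompose ∫((y**2 + y - 8)/(y**3 + 9*y**2 + 26*y + 24)) dy by partial fractions, (y**2 + y - 8)/(y**3 + 9*y**2 + 26*y + 24) = 2/(y + 4) + 2/(y + 3) - 3/(y + 2): now ∫(-5*y**3*log(y)) dy + ∫(-3/(y + 2)) dy + ∫(2/(y + 3)) dy + ∫(2/(y + 4)) dy.
Step 3. Evaluate the standard form [assuming y > -2]: now -3*log(y + 2) + ∫(-5*y**3*log(y)) dy + ∫(2/(y + 3)) dy + ∫(2/(y + 4)) dy.
Step 4. Evaluate the standard form [assuming y > -3]: now -3*log(y + 2) + 2*log(y + 3) + ∫(-5*y**3*log(y)) dy + ∫(2/(y + 4)) dy.
Step 5. Evaluate the standard form [assuming y > -4]: now -3*log(y + 2) + 2*log(y + 3) + 2*log(y + 4) + ∫(-5*y**3*log(y)) dy.
Step 6. Integrate ∫(-5*y**3*log(y)) dy by parts with u = log(y), dv = (-5*y**3) dy, so v = -5*y**4/4 [assuming y > 0]: now -5*y**4*log(y)/4 - 3*log(y + 2) + 2*log(y + 3) + 2*log(y + 4) + ∫(5*y**3/4) dy.
Step 7. Evaluate the standard form: now -5*y**4*log(y)/4 + 5*y**4/16 - 3*log(y + 2) + 2*log(y + 3) + 2*log(y + 4).
Answer: -5*y**4*log(y)/4 + 5*y**4/16 - 3*log(y + 2) + 2*log(y + 3) + 2*log(y + 4).


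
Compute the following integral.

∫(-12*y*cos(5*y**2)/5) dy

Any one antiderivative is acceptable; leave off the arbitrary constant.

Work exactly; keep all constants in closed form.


Answer: -6*sin(5*y**2)/25.


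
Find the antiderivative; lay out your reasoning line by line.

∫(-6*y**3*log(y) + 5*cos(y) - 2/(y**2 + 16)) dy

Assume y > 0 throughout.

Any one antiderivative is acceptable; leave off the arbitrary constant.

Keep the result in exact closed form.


Step 1. Rewrite: now ∫(-6*y**3*log(y)) dy + ∫(-2/(y**2 + 16)) dy + ∫(5*cos(y)) dy.
Step 2. Evaluate the standard form: now 5*sin(y) + ∫(-6*y**3*log(y)) dy + ∫(-2/(y**2 + 16)) dy.
Step 3. Evaluate the standard form: now 5*sin(y) - atan(y/4)/2 + ∫(-6*y**3*log(y)) dy.
Step 4. Integrate ∫(-6*y**3*log(y)) dy by parts with u = log(y), dv = (-6*y**3) dy, so v = -3*y**4/2 [assuming y > 0]: now -3*y**4*log(y)/2 + 5*sin(y) - atan(y/4)/2 + ∫(3*y**3/2) dy.
Step 5. Evaluate the standard form: now -3*y**4*log(y)/2 + 3*y**4/8 + 5*sin(y) - atan(y/4)/2.
Answer: -3*y**4*log(y)/2 + 3*y**4/8 + 5*sin(y) - atan(y/4)/2.


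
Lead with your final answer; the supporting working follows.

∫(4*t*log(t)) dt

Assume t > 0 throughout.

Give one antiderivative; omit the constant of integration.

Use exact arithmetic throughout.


The answer is 2*t**2*log(t) - t**2.
Step 1. Integrate ∫(4*t*log(t)) dt by parts with u = log(t), dv = (4*t) dt, so v = 2*t**2 [assuming t > 0]: now 2*t**2*log(t) + ∫(-2*t) dt.
Step 2. Evaluate the standard form: now 2*t**2*log(t) - t**2.
Answer: 2*t**2*log(t) - t**2.


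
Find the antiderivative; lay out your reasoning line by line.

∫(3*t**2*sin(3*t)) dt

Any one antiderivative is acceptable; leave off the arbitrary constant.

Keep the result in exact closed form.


Step 1. Integrate ∫(3*t**2*sin(3*t)) dt by parts with u = t**2, dv = (3*sin(3*t)) dt, so v = -cos(3*t): now -t**2*cos(3*t) + ∫(2*t*cos(3*t)) dt.
Step 2. Integrate ∫(2*t*cos(3*t)) dt by parts with u = t, dv = (2*cos(3*t)) dt, so v = 2*sin(3*t)/3: now -t**2*cos(3*t) + 2*t*sin(3*t)/3 + ∫(-2*sin(3*t)/3) dt.
Step 3. Evaluate the standard form: now -t**2*cos(3*t) + 2*t*sin(3*t)/3 + 2*cos(3*t)/9.
Answer: -t**2*cos(3*t) + 2*t*sin(3*t)/3 + 2*cos(3*t)/9.


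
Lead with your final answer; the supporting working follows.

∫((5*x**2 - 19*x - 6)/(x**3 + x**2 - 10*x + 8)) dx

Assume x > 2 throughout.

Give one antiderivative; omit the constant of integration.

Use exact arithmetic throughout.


The answer is -4*log(x - 2) + 4*log(x - 1) + 5*log(x + 4).
Step 1. Decompose ∫((5*x**2 - 19*x - 6)/(x**3 + x**2 - 10*x + 8)) dx by partial fractions, (5*x**2 - 19*x - 6)/(x**3 + x**2 - 10*x + 8) = 5/(x + 4) + 4/(x - 1) - 4/(x - 2): now ∫(-4/(x - 2)) dx + ∫(4/(x - 1)) dx + ∫(5/(x + 4)) dx.
Step 2. Evaluate the standard form [assuming x > 2]: now -4*log(x - 2) + ∫(4/(x - 1)) dx + ∫(5/(x + 4)) dx.
Step 3. Evaluate the standard form [assuming x > -4]: now -4*log(x - 2) + 5*log(x + 4) + ∫(4/(x - 1)) dx.
Step 4. Evaluate the standard form [assuming x > 1]: now -4*log(x - 2) + 4*log(x - 1) + 5*log(x + 4).
Answer: -4*log(x - 2) + 4*log(x - 1) + 5*log(x + 4).
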